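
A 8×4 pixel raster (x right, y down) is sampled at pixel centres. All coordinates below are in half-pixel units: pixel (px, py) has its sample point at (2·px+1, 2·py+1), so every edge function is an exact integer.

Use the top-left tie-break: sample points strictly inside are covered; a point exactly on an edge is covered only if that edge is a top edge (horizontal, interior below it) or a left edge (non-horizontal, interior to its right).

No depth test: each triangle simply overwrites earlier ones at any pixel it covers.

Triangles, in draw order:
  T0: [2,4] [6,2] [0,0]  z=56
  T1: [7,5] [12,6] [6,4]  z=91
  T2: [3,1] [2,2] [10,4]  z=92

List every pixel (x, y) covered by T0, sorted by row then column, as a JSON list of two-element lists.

T0:
  2·area = 20  (B↔C swapped to make it positive)
  edge (2, 4)→(0, 0): d=(-2,-4) top-left  bias=+0
  edge (0, 0)→(6, 2): d=(6,2) right/bottom  bias=-1
  edge (6, 2)→(2, 4): d=(-4,2) right/bottom  bias=-1
    (0,0)@(1, 1): e=[2,4,14] → X
    (1,0)@(3, 1): e=[10,0,10] → .  [on edge]
    (0,1)@(1, 3): e=[-2,16,6] → .
    (1,1)@(3, 3): e=[6,12,2] → X
    (2,1)@(5, 3): e=[14,8,-2] → .
    (4,1)@(9, 3): e=[30,0,-10] → .  [on edge]
    (1,2)@(3, 5): e=[2,24,-6] → .
    (7,2)@(15, 5): e=[50,0,-30] → .  [on edge]
  covered (2 px):
    X . . . . . . .
    . X . . . . . .
    . . . . . . . .
    . . . . . . . .
T1:
  2·area = 4  (B↔C swapped to make it positive)
  edge (7, 5)→(6, 4): d=(-1,-1) top-left  bias=+0
  edge (6, 4)→(12, 6): d=(6,2) right/bottom  bias=-1
  edge (12, 6)→(7, 5): d=(-5,-1) top-left  bias=+0
    (1,0)@(3, 1): e=[0,-12,16] → .  [on edge]
    (1,1)@(3, 3): e=[-2,0,6] → .  [on edge]
    (2,1)@(5, 3): e=[0,-4,8] → .  [on edge]
    (3,2)@(7, 5): e=[0,4,0] → X  [on edge]
    (4,2)@(9, 5): e=[2,0,2] → .  [on edge]
    (3,3)@(7, 7): e=[-2,16,-10] → .
    (4,3)@(9, 7): e=[0,12,-8] → .  [on edge]
    (7,3)@(15, 7): e=[6,0,-2] → .  [on edge]
  covered (1 px):
    . . . . . . . .
    . . . . . . . .
    . . . X . . . .
    . . . . . . . .
T2:
  2·area = 10  (B↔C swapped to make it positive)
  edge (3, 1)→(10, 4): d=(7,3) right/bottom  bias=-1
  edge (10, 4)→(2, 2): d=(-8,-2) top-left  bias=+0
  edge (2, 2)→(3, 1): d=(1,-1) top-left  bias=+0
    (1,0)@(3, 1): e=[0,10,0] → .  [on edge]
    (0,1)@(1, 3): e=[20,-10,0] → .  [on edge]
    (3,1)@(7, 3): e=[2,2,6] → X
    (4,1)@(9, 3): e=[-4,6,8] → .
    (3,2)@(7, 5): e=[16,-14,8] → .
  covered (1 px):
    . . . . . . . .
    . . . X . . . .
    . . . . . . . .
    . . . . . . . .

Result: [[0,0],[1,1]]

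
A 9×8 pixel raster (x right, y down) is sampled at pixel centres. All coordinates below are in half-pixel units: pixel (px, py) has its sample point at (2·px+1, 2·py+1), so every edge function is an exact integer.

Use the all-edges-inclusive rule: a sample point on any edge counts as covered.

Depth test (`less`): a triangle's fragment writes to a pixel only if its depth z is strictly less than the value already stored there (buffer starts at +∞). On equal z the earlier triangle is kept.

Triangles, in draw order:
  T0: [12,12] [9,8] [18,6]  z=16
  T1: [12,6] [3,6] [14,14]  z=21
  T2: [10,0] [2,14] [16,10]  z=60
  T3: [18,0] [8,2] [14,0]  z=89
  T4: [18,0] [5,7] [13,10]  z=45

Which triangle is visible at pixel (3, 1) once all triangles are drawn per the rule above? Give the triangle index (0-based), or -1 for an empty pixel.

T0:
  2·area = 42
  edge (12, 12)→(9, 8): d=(-3,-4) inclusive
  edge (9, 8)→(18, 6): d=(9,-2) inclusive
  edge (18, 6)→(12, 12): d=(-6,6) inclusive
    (7,3)@(15, 7): e=[27,3,12] → █
    (8,3)@(17, 7): e=[35,7,0] → █  [on edge]
    (5,4)@(11, 9): e=[5,13,24] → █
    (6,4)@(13, 9): e=[13,17,12] → █
    (7,4)@(15, 9): e=[21,21,0] → █  [on edge]
    (8,4)@(17, 9): e=[29,25,-12] → ·
    (5,5)@(11, 11): e=[-1,31,12] → ·
    (6,5)@(13, 11): e=[7,35,0] → █  [on edge]
    (7,5)@(15, 11): e=[15,39,-12] → ·
    (5,6)@(11, 13): e=[-7,49,0] → ·  [on edge]
    (6,6)@(13, 13): e=[1,53,-12] → ·
    (4,7)@(9, 15): e=[-21,63,0] → ·  [on edge]
  covered (6 px):
    · · · · · · · · ·
    · · · · · · · · ·
    · · · · · · · · ·
    · · · · · · · █ █
    · · · · · █ █ █ ·
    · · · · · · █ · ·
    · · · · · · · · ·
    · · · · · · · · ·
T1:
  2·area = 72  (B↔C swapped to make it positive)
  edge (12, 6)→(14, 14): d=(2,8) inclusive
  edge (14, 14)→(3, 6): d=(-11,-8) inclusive
  edge (3, 6)→(12, 6): d=(9,0) inclusive
    (2,3)@(5, 7): e=[58,5,9] → █
    (3,3)@(7, 7): e=[42,21,9] → █
    (4,3)@(9, 7): e=[26,37,9] → █
    (5,3)@(11, 7): e=[10,53,9] → █
    (6,3)@(13, 7): e=[-6,69,9] → ·
    (2,4)@(5, 9): e=[62,-17,27] → ·
    (3,4)@(7, 9): e=[46,-1,27] → ·
    (4,4)@(9, 9): e=[30,15,27] → █
    (6,4)@(13, 9): e=[-2,47,27] → ·
    (4,5)@(9, 11): e=[34,-7,45] → ·
    (5,5)@(11, 11): e=[18,9,45] → █
    (6,5)@(13, 11): e=[2,25,45] → █
  covered (9 px):
    · · · · · · · · ·
    · · · · · · · · ·
    · · · · · · · · ·
    · · █ █ █ █ · · ·
    · · · · █ █ · · ·
    · · · · · █ █ · ·
    · · · · · · █ · ·
    · · · · · · · · ·
T2:
  2·area = 164  (B↔C swapped to make it positive)
  edge (10, 0)→(16, 10): d=(6,10) inclusive
  edge (16, 10)→(2, 14): d=(-14,4) inclusive
  edge (2, 14)→(10, 0): d=(8,-14) inclusive
    (4,1)@(9, 3): e=[28,126,10] → █
    (5,1)@(11, 3): e=[8,118,38] → █
    (6,1)@(13, 3): e=[-12,110,66] → ·
    (4,2)@(9, 5): e=[40,98,26] → █
    (6,2)@(13, 5): e=[0,82,82] → █  [on edge]
    (7,2)@(15, 5): e=[-20,74,110] → ·
    (3,3)@(7, 7): e=[72,78,14] → █
    (7,3)@(15, 7): e=[-8,46,126] → ·
    (2,4)@(5, 9): e=[104,58,2] → █
    (7,4)@(15, 9): e=[4,18,142] → █
    (8,4)@(17, 9): e=[-16,10,170] → ·
    (2,5)@(5, 11): e=[116,30,18] → █
  covered (21 px):
    · · · · · · · · ·
    · · · · █ █ · · ·
    · · · · █ █ █ · ·
    · · · █ █ █ █ · ·
    · · █ █ █ █ █ █ ·
    · · █ █ █ █ · · ·
    · █ █ · · · · · ·
    · · · · · · · · ·
T3:
  2·area = 8
  edge (18, 0)→(8, 2): d=(-10,2) inclusive
  edge (8, 2)→(14, 0): d=(6,-2) inclusive
  edge (14, 0)→(18, 0): d=(4,0) inclusive
    (5,0)@(11, 1): e=[4,0,4] → █  [on edge]
    (6,0)@(13, 1): e=[0,4,4] → █  [on edge]
    (7,0)@(15, 1): e=[-4,8,4] → ·
    (1,1)@(3, 3): e=[0,-4,12] → ·  [on edge]
    (2,1)@(5, 3): e=[-4,0,12] → ·  [on edge]
    (5,1)@(11, 3): e=[-16,12,12] → ·
    (6,1)@(13, 3): e=[-20,16,12] → ·
  covered (2 px):
    · · · · · █ █ · ·
    · · · · · · · · ·
    · · · · · · · · ·
    · · · · · · · · ·
    · · · · · · · · ·
    · · · · · · · · ·
    · · · · · · · · ·
    · · · · · · · · ·
T4:
  2·area = 95  (B↔C swapped to make it positive)
  edge (18, 0)→(13, 10): d=(-5,10) inclusive
  edge (13, 10)→(5, 7): d=(-8,-3) inclusive
  edge (5, 7)→(18, 0): d=(13,-7) inclusive
    (8,0)@(17, 1): e=[5,84,6] → █
    (6,1)@(13, 3): e=[35,56,4] → █
    (7,1)@(15, 3): e=[15,62,18] → █
    (8,1)@(17, 3): e=[-5,68,32] → ·
    (4,2)@(9, 5): e=[65,28,2] → █
    (5,2)@(11, 5): e=[45,34,16] → █
    (8,2)@(17, 5): e=[-15,52,58] → ·
    (2,3)@(5, 7): e=[95,0,0] → █  [on edge]
    (3,3)@(7, 7): e=[75,6,14] → █
    (7,3)@(15, 7): e=[-5,30,70] → ·
    (2,4)@(5, 9): e=[85,-16,26] → ·
    (3,4)@(7, 9): e=[65,-10,40] → ·
  covered (14 px):
    · · · · · · · · █
    · · · · · · █ █ ·
    · · · · █ █ █ █ ·
    · · █ █ █ █ █ · ·
    · · · · · █ █ · ·
    · · · · · · · · ·
    · · · · · · · · ·
    · · · · · · · · ·

Z-buffer (winner per pixel, '.' = empty):
  . . . . . 3 3 . 4
  . . . . 2 2 4 4 .
  . . . . 4 4 4 4 .
  . . 1 1 1 1 4 0 0
  . . 2 2 1 0 0 0 .
  . . 2 2 2 1 0 . .
  . 2 2 . . . 1 . .
  . . . . . . . . .

Result: -1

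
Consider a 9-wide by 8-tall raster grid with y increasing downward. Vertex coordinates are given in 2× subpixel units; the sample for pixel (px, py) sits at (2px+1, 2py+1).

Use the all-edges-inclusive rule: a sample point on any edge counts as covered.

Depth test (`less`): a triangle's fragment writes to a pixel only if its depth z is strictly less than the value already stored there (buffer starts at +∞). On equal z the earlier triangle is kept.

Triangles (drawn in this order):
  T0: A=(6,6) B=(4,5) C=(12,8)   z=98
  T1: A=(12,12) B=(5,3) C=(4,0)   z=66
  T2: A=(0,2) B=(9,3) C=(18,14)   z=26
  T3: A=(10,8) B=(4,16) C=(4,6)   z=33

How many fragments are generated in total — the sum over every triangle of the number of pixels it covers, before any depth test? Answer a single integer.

T0:
  2·area = 2
  edge (6, 6)→(4, 5): d=(-2,-1) inclusive
  edge (4, 5)→(12, 8): d=(8,3) inclusive
  edge (12, 8)→(6, 6): d=(-6,-2) inclusive
    (1,2)@(3, 5): e=[-1,3,0] → ·  [on edge]
    (4,3)@(9, 7): e=[1,1,0] → █  [on edge]
    (5,3)@(11, 7): e=[3,-5,4] → ·
    (4,4)@(9, 9): e=[-3,17,-12] → ·
    (7,4)@(15, 9): e=[3,-1,0] → ·  [on edge]
  covered (1 px):
    · · · · · · · · ·
    · · · · · · · · ·
    · · · · · · · · ·
    · · · · █ · · · ·
    · · · · · · · · ·
    · · · · · · · · ·
    · · · · · · · · ·
    · · · · · · · · ·
T1:
  2·area = 12
  edge (12, 12)→(5, 3): d=(-7,-9) inclusive
  edge (5, 3)→(4, 0): d=(-1,-3) inclusive
  edge (4, 0)→(12, 12): d=(8,12) inclusive
    (2,1)@(5, 3): e=[0,0,12] → █  [on edge]
    (3,1)@(7, 3): e=[18,6,-12] → ·
    (2,2)@(5, 5): e=[-14,-2,28] → ·
    (3,2)@(7, 5): e=[4,4,4] → █
    (4,2)@(9, 5): e=[22,10,-20] → ·
    (3,3)@(7, 7): e=[-10,2,20] → ·
    (3,4)@(7, 9): e=[-24,0,36] → ·  [on edge]
    (4,7)@(9, 15): e=[-48,0,60] → ·  [on edge]
  covered (2 px):
    · · · · · · · · ·
    · · █ · · · · · ·
    · · · █ · · · · ·
    · · · · · · · · ·
    · · · · · · · · ·
    · · · · · · · · ·
    · · · · · · · · ·
    · · · · · · · · ·
T2:
  2·area = 90
  edge (0, 2)→(9, 3): d=(9,1) inclusive
  edge (9, 3)→(18, 14): d=(9,11) inclusive
  edge (18, 14)→(0, 2): d=(-18,-12) inclusive
    (1,1)@(3, 3): e=[6,66,18] → █
    (2,1)@(5, 3): e=[4,44,42] → █
    (3,1)@(7, 3): e=[2,22,66] → █
    (4,1)@(9, 3): e=[0,0,90] → █  [on edge]
    (5,1)@(11, 3): e=[-2,-22,114] → ·
    (1,2)@(3, 5): e=[24,84,-18] → ·
    (2,2)@(5, 5): e=[22,62,6] → █
    (5,2)@(11, 5): e=[16,-4,78] → ·
    (2,3)@(5, 7): e=[40,80,-30] → ·
    (3,3)@(7, 7): e=[38,58,-6] → ·
    (4,3)@(9, 7): e=[36,36,18] → █
    (5,3)@(11, 7): e=[34,14,42] → █
  covered (13 px):
    · · · · · · · · ·
    · █ █ █ █ · · · ·
    · · █ █ █ · · · ·
    · · · · █ █ · · ·
    · · · · · █ █ · ·
    · · · · · · · █ ·
    · · · · · · · · █
    · · · · · · · · ·
T3:
  2·area = 60
  edge (10, 8)→(4, 16): d=(-6,8) inclusive
  edge (4, 16)→(4, 6): d=(0,-10) inclusive
  edge (4, 6)→(10, 8): d=(6,2) inclusive
    (0,2)@(1, 5): e=[90,-30,0] → ·  [on edge]
    (2,3)@(5, 7): e=[46,10,4] → █
    (3,3)@(7, 7): e=[30,30,0] → █  [on edge]
    (4,3)@(9, 7): e=[14,50,-4] → ·
    (2,4)@(5, 9): e=[34,10,16] → █
    (4,4)@(9, 9): e=[2,50,8] → █
    (5,4)@(11, 9): e=[-14,70,4] → ·
    (6,4)@(13, 9): e=[-30,90,0] → ·  [on edge]
    (2,5)@(5, 11): e=[22,10,28] → █
    (4,5)@(9, 11): e=[-10,50,20] → ·
    (2,6)@(5, 13): e=[10,10,40] → █
    (3,6)@(7, 13): e=[-6,30,36] → ·
  covered (8 px):
    · · · · · · · · ·
    · · · · · · · · ·
    · · · · · · · · ·
    · · █ █ · · · · ·
    · · █ █ █ · · · ·
    · · █ █ · · · · ·
    · · █ · · · · · ·
    · · · · · · · · ·

Answer: 24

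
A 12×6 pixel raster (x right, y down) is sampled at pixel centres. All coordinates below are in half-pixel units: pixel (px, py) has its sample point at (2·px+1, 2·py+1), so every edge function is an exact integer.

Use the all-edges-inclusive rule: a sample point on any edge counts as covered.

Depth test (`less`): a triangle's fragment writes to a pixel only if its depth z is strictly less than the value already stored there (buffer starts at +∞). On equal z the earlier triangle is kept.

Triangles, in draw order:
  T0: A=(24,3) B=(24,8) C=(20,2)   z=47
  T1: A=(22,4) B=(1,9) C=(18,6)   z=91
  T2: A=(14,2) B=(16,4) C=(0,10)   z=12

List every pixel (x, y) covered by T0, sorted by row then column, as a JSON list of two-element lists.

T0:
  2·area = 20
  edge (24, 3)→(24, 8): d=(0,5) inclusive
  edge (24, 8)→(20, 2): d=(-4,-6) inclusive
  edge (20, 2)→(24, 3): d=(4,1) inclusive
    (10,1)@(21, 3): e=[15,2,3] → █
    (11,1)@(23, 3): e=[5,14,1] → █
    (10,2)@(21, 5): e=[15,-6,11] → ·
    (11,2)@(23, 5): e=[5,6,9] → █
    (11,3)@(23, 7): e=[5,-2,17] → ·
  covered (3 px):
    · · · · · · · · · · · ·
    · · · · · · · · · · █ █
    · · · · · · · · · · · █
    · · · · · · · · · · · ·
    · · · · · · · · · · · ·
    · · · · · · · · · · · ·
T1:
  2·area = 22  (B↔C swapped to make it positive)
  edge (22, 4)→(18, 6): d=(-4,2) inclusive
  edge (18, 6)→(1, 9): d=(-17,3) inclusive
  edge (1, 9)→(22, 4): d=(21,-5) inclusive
    (9,2)@(19, 5): e=[2,14,6] → █
    (10,2)@(21, 5): e=[-2,8,16] → ·
    (5,3)@(11, 7): e=[10,4,8] → █
    (6,3)@(13, 7): e=[6,-2,18] → ·
    (9,3)@(19, 7): e=[-6,-20,48] → ·
    (0,4)@(1, 9): e=[22,0,0] → █  [on edge]
    (1,4)@(3, 9): e=[18,-6,10] → ·
    (5,4)@(11, 9): e=[2,-30,50] → ·
    (0,5)@(1, 11): e=[14,-34,42] → ·
  covered (3 px):
    · · · · · · · · · · · ·
    · · · · · · · · · · · ·
    · · · · · · · · · █ · ·
    · · · · · █ · · · · · ·
    █ · · · · · · · · · · ·
    · · · · · · · · · · · ·
T2:
  2·area = 44
  edge (14, 2)→(16, 4): d=(2,2) inclusive
  edge (16, 4)→(0, 10): d=(-16,6) inclusive
  edge (0, 10)→(14, 2): d=(14,-8) inclusive
    (6,0)@(13, 1): e=[0,66,-22] → ·  [on edge]
    (6,1)@(13, 3): e=[4,34,6] → █
    (7,1)@(15, 3): e=[0,22,22] → █  [on edge]
    (8,1)@(17, 3): e=[-4,10,38] → ·
    (4,2)@(9, 5): e=[16,26,2] → █
    (5,2)@(11, 5): e=[12,14,18] → █
    (7,2)@(15, 5): e=[4,-10,50] → ·
    (8,2)@(17, 5): e=[0,-22,66] → ·  [on edge]
    (3,3)@(7, 7): e=[24,6,14] → █
    (4,3)@(9, 7): e=[20,-6,30] → ·
    (5,3)@(11, 7): e=[16,-18,46] → ·
    (6,3)@(13, 7): e=[12,-30,62] → ·
    (9,3)@(19, 7): e=[0,-66,110] → ·  [on edge]
    (10,4)@(21, 9): e=[0,-110,154] → ·  [on edge]
    (11,5)@(23, 11): e=[0,-154,198] → ·  [on edge]
  covered (6 px):
    · · · · · · · · · · · ·
    · · · · · · █ █ · · · ·
    · · · · █ █ █ · · · · ·
    · · · █ · · · · · · · ·
    · · · · · · · · · · · ·
    · · · · · · · · · · · ·

Result: [[10,1],[11,1],[11,2]]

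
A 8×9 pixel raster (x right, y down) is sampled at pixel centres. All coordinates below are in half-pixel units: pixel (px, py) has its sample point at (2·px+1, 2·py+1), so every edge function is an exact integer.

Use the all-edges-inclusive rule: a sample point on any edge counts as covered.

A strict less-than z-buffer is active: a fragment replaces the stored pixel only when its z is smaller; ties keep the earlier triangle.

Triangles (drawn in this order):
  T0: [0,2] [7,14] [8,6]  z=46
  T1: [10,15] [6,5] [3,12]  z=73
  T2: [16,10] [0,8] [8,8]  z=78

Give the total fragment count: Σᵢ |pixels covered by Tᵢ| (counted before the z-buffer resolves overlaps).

T0:
  2·area = 68  (B↔C swapped to make it positive)
  edge (0, 2)→(8, 6): d=(8,4) inclusive
  edge (8, 6)→(7, 14): d=(-1,8) inclusive
  edge (7, 14)→(0, 2): d=(-7,-12) inclusive
    (0,1)@(1, 3): e=[4,59,5] → X
    (1,1)@(3, 3): e=[-4,43,29] → .
    (0,2)@(1, 5): e=[20,57,-9] → .
    (1,2)@(3, 5): e=[12,41,15] → X
    (2,2)@(5, 5): e=[4,25,39] → X
    (3,2)@(7, 5): e=[-4,9,63] → .
    (1,3)@(3, 7): e=[28,39,1] → X
    (3,3)@(7, 7): e=[12,7,49] → X
    (4,3)@(9, 7): e=[4,-9,73] → .
    (1,4)@(3, 9): e=[44,37,-13] → .
    (2,4)@(5, 9): e=[36,21,11] → X
    (4,4)@(9, 9): e=[20,-11,59] → .
  covered (10 px):
    . . . . . . . .
    X . . . . . . .
    . X X . . . . .
    . X X X . . . .
    . . X X . . . .
    . . . X . . . .
    . . . X . . . .
    . . . . . . . .
    . . . . . . . .
T1:
  2·area = 58  (B↔C swapped to make it positive)
  edge (10, 15)→(3, 12): d=(-7,-3) inclusive
  edge (3, 12)→(6, 5): d=(3,-7) inclusive
  edge (6, 5)→(10, 15): d=(4,10) inclusive
    (2,4)@(5, 9): e=[27,5,26] → X
    (3,4)@(7, 9): e=[33,19,6] → X
    (4,4)@(9, 9): e=[39,33,-14] → .
    (2,5)@(5, 11): e=[13,11,34] → X
    (4,5)@(9, 11): e=[25,39,-6] → .
    (2,6)@(5, 13): e=[-1,17,42] → .
    (3,6)@(7, 13): e=[5,31,22] → X
    (4,6)@(9, 13): e=[11,45,2] → X
    (5,6)@(11, 13): e=[17,59,-18] → .
    (3,7)@(7, 15): e=[-9,37,30] → .
    (4,7)@(9, 15): e=[-3,51,10] → .
  covered (6 px):
    . . . . . . . .
    . . . . . . . .
    . . . . . . . .
    . . . . . . . .
    . . X X . . . .
    . . X X . . . .
    . . . X X . . .
    . . . . . . . .
    . . . . . . . .
T2:
  2·area = 16
  edge (16, 10)→(0, 8): d=(-16,-2) inclusive
  edge (0, 8)→(8, 8): d=(8,0) inclusive
  edge (8, 8)→(16, 10): d=(8,2) inclusive
    (4,4)@(9, 9): e=[2,8,6] → X
    (5,4)@(11, 9): e=[6,8,2] → X
    (6,4)@(13, 9): e=[10,8,-2] → .
    (4,5)@(9, 11): e=[-30,24,22] → .
    (5,5)@(11, 11): e=[-26,24,18] → .
  covered (2 px):
    . . . . . . . .
    . . . . . . . .
    . . . . . . . .
    . . . . . . . .
    . . . . X X . .
    . . . . . . . .
    . . . . . . . .
    . . . . . . . .
    . . . . . . . .

Final: 18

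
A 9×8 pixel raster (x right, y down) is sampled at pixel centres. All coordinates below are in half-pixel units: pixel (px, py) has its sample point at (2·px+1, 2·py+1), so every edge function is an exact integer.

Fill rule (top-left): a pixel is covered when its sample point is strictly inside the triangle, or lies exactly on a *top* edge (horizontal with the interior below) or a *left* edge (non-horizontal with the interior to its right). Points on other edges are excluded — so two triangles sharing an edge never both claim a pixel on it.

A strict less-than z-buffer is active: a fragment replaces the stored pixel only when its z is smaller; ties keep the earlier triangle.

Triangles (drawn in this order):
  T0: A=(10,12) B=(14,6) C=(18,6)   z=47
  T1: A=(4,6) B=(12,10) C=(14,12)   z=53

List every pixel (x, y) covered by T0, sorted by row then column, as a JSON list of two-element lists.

T0:
  2·area = 24
  edge (10, 12)→(14, 6): d=(4,-6) top-left  bias=+0
  edge (14, 6)→(18, 6): d=(4,0) top-left  bias=+0
  edge (18, 6)→(10, 12): d=(-8,6) right/bottom  bias=-1
    (7,3)@(15, 7): e=[10,4,10] → X
    (8,3)@(17, 7): e=[22,4,-2] → .
    (6,4)@(13, 9): e=[6,12,6] → X
    (7,4)@(15, 9): e=[18,12,-6] → .
    (5,5)@(11, 11): e=[2,20,2] → X
    (6,5)@(13, 11): e=[14,20,-10] → .
    (5,6)@(11, 13): e=[10,28,-14] → .
  covered (3 px):
    . . . . . . . . .
    . . . . . . . . .
    . . . . . . . . .
    . . . . . . . X .
    . . . . . . X . .
    . . . . . X . . .
    . . . . . . . . .
    . . . . . . . . .
T1:
  2·area = 8
  edge (4, 6)→(12, 10): d=(8,4) right/bottom  bias=-1
  edge (12, 10)→(14, 12): d=(2,2) right/bottom  bias=-1
  edge (14, 12)→(4, 6): d=(-10,-6) top-left  bias=+0
    (1,0)@(3, 1): e=[-36,0,44] → .  [on edge]
    (2,1)@(5, 3): e=[-28,0,36] → .  [on edge]
    (3,2)@(7, 5): e=[-20,0,28] → .  [on edge]
    (4,3)@(9, 7): e=[-12,0,20] → .  [on edge]
    (4,4)@(9, 9): e=[4,4,0] → X  [on edge]
    (5,4)@(11, 9): e=[-4,0,12] → .  [on edge]
    (4,5)@(9, 11): e=[20,8,-20] → .
    (6,5)@(13, 11): e=[4,0,4] → .  [on edge]
    (7,6)@(15, 13): e=[12,0,-4] → .  [on edge]
    (8,7)@(17, 15): e=[20,0,-12] → .  [on edge]
  covered (1 px):
    . . . . . . . . .
    . . . . . . . . .
    . . . . . . . . .
    . . . . . . . . .
    . . . . X . . . .
    . . . . . . . . .
    . . . . . . . . .
    . . . . . . . . .

Final: [[7,3],[6,4],[5,5]]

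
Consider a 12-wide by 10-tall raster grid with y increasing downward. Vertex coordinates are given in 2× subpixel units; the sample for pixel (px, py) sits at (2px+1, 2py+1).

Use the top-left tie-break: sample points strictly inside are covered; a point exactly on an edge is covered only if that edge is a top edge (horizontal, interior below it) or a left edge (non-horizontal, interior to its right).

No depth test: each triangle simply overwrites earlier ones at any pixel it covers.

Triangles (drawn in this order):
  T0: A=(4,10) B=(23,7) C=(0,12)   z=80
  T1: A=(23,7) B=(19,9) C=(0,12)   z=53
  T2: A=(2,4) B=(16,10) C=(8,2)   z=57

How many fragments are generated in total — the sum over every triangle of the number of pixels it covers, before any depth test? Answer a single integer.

T0:
  2·area = 26
  edge (4, 10)→(23, 7): d=(19,-3) top-left  bias=+0
  edge (23, 7)→(0, 12): d=(-23,5) right/bottom  bias=-1
  edge (0, 12)→(4, 10): d=(4,-2) top-left  bias=+0
    (11,3)@(23, 7): e=[0,0,26] → .  [on edge]
    (5,4)@(11, 9): e=[2,14,10] → X
    (6,4)@(13, 9): e=[8,4,14] → X
    (7,4)@(15, 9): e=[14,-6,18] → .
    (1,5)@(3, 11): e=[16,8,2] → X
    (2,5)@(5, 11): e=[22,-2,6] → .
    (5,5)@(11, 11): e=[40,-32,18] → .
    (6,5)@(13, 11): e=[46,-42,22] → .
    (1,6)@(3, 13): e=[54,-38,10] → .
  covered (3 px):
    . . . . . . . . . . . .
    . . . . . . . . . . . .
    . . . . . . . . . . . .
    . . . . . . . . . . . .
    . . . . . X X . . . . .
    . X . . . . . . . . . .
    . . . . . . . . . . . .
    . . . . . . . . . . . .
    . . . . . . . . . . . .
    . . . . . . . . . . . .
T1:
  2·area = 26
  edge (23, 7)→(19, 9): d=(-4,2) right/bottom  bias=-1
  edge (19, 9)→(0, 12): d=(-19,3) right/bottom  bias=-1
  edge (0, 12)→(23, 7): d=(23,-5) top-left  bias=+0
    (11,3)@(23, 7): e=[0,26,0] → .  [on edge]
    (7,4)@(15, 9): e=[8,12,6] → X
    (8,4)@(17, 9): e=[4,6,16] → X
    (9,4)@(19, 9): e=[0,0,26] → .  [on edge]
    (2,5)@(5, 11): e=[20,4,2] → X
    (3,5)@(7, 11): e=[16,-2,12] → .
    (7,5)@(15, 11): e=[0,-26,52] → .  [on edge]
    (8,5)@(17, 11): e=[-4,-32,62] → .
    (2,6)@(5, 13): e=[12,-34,48] → .
    (5,6)@(11, 13): e=[0,-52,78] → .  [on edge]
    (3,7)@(7, 15): e=[0,-78,104] → .  [on edge]
    (1,8)@(3, 17): e=[0,-104,130] → .  [on edge]
  covered (3 px):
    . . . . . . . . . . . .
    . . . . . . . . . . . .
    . . . . . . . . . . . .
    . . . . . . . . . . . .
    . . . . . . . X X . . .
    . . X . . . . . . . . .
    . . . . . . . . . . . .
    . . . . . . . . . . . .
    . . . . . . . . . . . .
    . . . . . . . . . . . .
T2:
  2·area = 64  (B↔C swapped to make it positive)
  edge (2, 4)→(8, 2): d=(6,-2) top-left  bias=+0
  edge (8, 2)→(16, 10): d=(8,8) right/bottom  bias=-1
  edge (16, 10)→(2, 4): d=(-14,-6) top-left  bias=+0
    (3,0)@(7, 1): e=[-8,0,72] → .  [on edge]
    (5,0)@(11, 1): e=[0,-32,96] → .  [on edge]
    (2,1)@(5, 3): e=[0,32,32] → X  [on edge]
    (3,1)@(7, 3): e=[4,16,44] → X
    (4,1)@(9, 3): e=[8,0,56] → .  [on edge]
    (2,2)@(5, 5): e=[12,48,4] → X
    (4,2)@(9, 5): e=[20,16,28] → X
    (5,2)@(11, 5): e=[24,0,40] → .  [on edge]
    (2,3)@(5, 7): e=[24,64,-24] → .
    (3,3)@(7, 7): e=[28,48,-12] → .
    (4,3)@(9, 7): e=[32,32,0] → X  [on edge]
    (5,3)@(11, 7): e=[36,16,12] → X
    (6,3)@(13, 7): e=[40,0,24] → .  [on edge]
    (7,4)@(15, 9): e=[56,0,8] → .  [on edge]
    (8,5)@(17, 11): e=[72,0,-8] → .  [on edge]
    (9,6)@(19, 13): e=[88,0,-24] → .  [on edge]
    (11,6)@(23, 13): e=[96,-32,0] → .  [on edge]
    (10,7)@(21, 15): e=[104,0,-40] → .  [on edge]
    (11,8)@(23, 17): e=[120,0,-56] → .  [on edge]
  covered (7 px):
    . . . . . . . . . . . .
    . . X X . . . . . . . .
    . . X X X . . . . . . .
    . . . . X X . . . . . .
    . . . . . . . . . . . .
    . . . . . . . . . . . .
    . . . . . . . . . . . .
    . . . . . . . . . . . .
    . . . . . . . . . . . .
    . . . . . . . . . . . .

Final: 13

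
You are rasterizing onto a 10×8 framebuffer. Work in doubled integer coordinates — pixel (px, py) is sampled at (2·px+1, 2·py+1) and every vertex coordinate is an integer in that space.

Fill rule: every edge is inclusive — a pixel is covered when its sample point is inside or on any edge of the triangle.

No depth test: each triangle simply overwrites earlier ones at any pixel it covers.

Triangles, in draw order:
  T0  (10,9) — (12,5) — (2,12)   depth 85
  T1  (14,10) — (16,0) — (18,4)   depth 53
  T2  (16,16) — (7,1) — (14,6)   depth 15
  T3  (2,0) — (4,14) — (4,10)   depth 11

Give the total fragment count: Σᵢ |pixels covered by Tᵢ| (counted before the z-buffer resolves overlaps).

T0:
  2·area = 26  (B↔C swapped to make it positive)
  edge (10, 9)→(2, 12): d=(-8,3) inclusive
  edge (2, 12)→(12, 5): d=(10,-7) inclusive
  edge (12, 5)→(10, 9): d=(-2,4) inclusive
    (6,1)@(13, 3): e=[39,-13,0] → ·  [on edge]
    (5,3)@(11, 7): e=[13,13,0] → █  [on edge]
    (6,3)@(13, 7): e=[7,27,-8] → ·
    (3,4)@(7, 9): e=[9,5,12] → █
    (4,4)@(9, 9): e=[3,19,4] → █
    (5,4)@(11, 9): e=[-3,33,-4] → ·
    (3,5)@(7, 11): e=[-7,25,8] → ·
    (4,5)@(9, 11): e=[-13,39,0] → ·  [on edge]
    (3,7)@(7, 15): e=[-39,65,0] → ·  [on edge]
  covered (3 px):
    · · · · · · · · · ·
    · · · · · · · · · ·
    · · · · · · · · · ·
    · · · · · █ · · · ·
    · · · █ █ · · · · ·
    · · · · · · · · · ·
    · · · · · · · · · ·
    · · · · · · · · · ·
T1:
  2·area = 28
  edge (14, 10)→(16, 0): d=(2,-10) inclusive
  edge (16, 0)→(18, 4): d=(2,4) inclusive
  edge (18, 4)→(14, 10): d=(-4,6) inclusive
    (8,1)@(17, 3): e=[16,2,10] → █
    (9,1)@(19, 3): e=[36,-6,-2] → ·
    (7,2)@(15, 5): e=[0,14,14] → █  [on edge]
    (9,2)@(19, 5): e=[40,-2,-10] → ·
    (7,3)@(15, 7): e=[4,18,6] → █
    (8,3)@(17, 7): e=[24,10,-6] → ·
    (7,4)@(15, 9): e=[8,22,-2] → ·
    (6,7)@(13, 15): e=[0,42,-14] → ·  [on edge]
  covered (4 px):
    · · · · · · · · · ·
    · · · · · · · · █ ·
    · · · · · · · █ █ ·
    · · · · · · · █ · ·
    · · · · · · · · · ·
    · · · · · · · · · ·
    · · · · · · · · · ·
    · · · · · · · · · ·
T2:
  2·area = 60
  edge (16, 16)→(7, 1): d=(-9,-15) inclusive
  edge (7, 1)→(14, 6): d=(7,5) inclusive
  edge (14, 6)→(16, 16): d=(2,10) inclusive
    (3,0)@(7, 1): e=[0,0,60] → █  [on edge]
    (4,0)@(9, 1): e=[30,-10,40] → ·
    (6,0)@(13, 1): e=[90,-30,0] → ·  [on edge]
    (3,1)@(7, 3): e=[-18,14,64] → ·
    (4,1)@(9, 3): e=[12,4,44] → █
    (5,1)@(11, 3): e=[42,-6,24] → ·
    (4,2)@(9, 5): e=[-6,18,48] → ·
    (5,2)@(11, 5): e=[24,8,28] → █
    (6,2)@(13, 5): e=[54,-2,8] → ·
    (5,3)@(11, 7): e=[6,22,32] → █
    (6,3)@(13, 7): e=[36,12,12] → █
    (7,3)@(15, 7): e=[66,2,-8] → ·
    (6,5)@(13, 11): e=[0,40,20] → █  [on edge]
    (7,5)@(15, 11): e=[30,30,0] → █  [on edge]
  covered (9 px):
    · · · █ · · · · · ·
    · · · · █ · · · · ·
    · · · · · █ · · · ·
    · · · · · █ █ · · ·
    · · · · · · █ · · ·
    · · · · · · █ █ · ·
    · · · · · · · █ · ·
    · · · · · · · · · ·
T3:
  2·area = 8  (B↔C swapped to make it positive)
  edge (2, 0)→(4, 10): d=(2,10) inclusive
  edge (4, 10)→(4, 14): d=(0,4) inclusive
  edge (4, 14)→(2, 0): d=(-2,-14) inclusive
    (1,2)@(3, 5): e=[0,4,4] → █  [on edge]
    (2,2)@(5, 5): e=[-20,-4,32] → ·
    (1,3)@(3, 7): e=[4,4,0] → █  [on edge]
    (2,3)@(5, 7): e=[-16,-4,28] → ·
    (1,4)@(3, 9): e=[8,4,-4] → ·
    (2,7)@(5, 15): e=[0,-4,12] → ·  [on edge]
  covered (2 px):
    · · · · · · · · · ·
    · · · · · · · · · ·
    · █ · · · · · · · ·
    · █ · · · · · · · ·
    · · · · · · · · · ·
    · · · · · · · · · ·
    · · · · · · · · · ·
    · · · · · · · · · ·

Final: 18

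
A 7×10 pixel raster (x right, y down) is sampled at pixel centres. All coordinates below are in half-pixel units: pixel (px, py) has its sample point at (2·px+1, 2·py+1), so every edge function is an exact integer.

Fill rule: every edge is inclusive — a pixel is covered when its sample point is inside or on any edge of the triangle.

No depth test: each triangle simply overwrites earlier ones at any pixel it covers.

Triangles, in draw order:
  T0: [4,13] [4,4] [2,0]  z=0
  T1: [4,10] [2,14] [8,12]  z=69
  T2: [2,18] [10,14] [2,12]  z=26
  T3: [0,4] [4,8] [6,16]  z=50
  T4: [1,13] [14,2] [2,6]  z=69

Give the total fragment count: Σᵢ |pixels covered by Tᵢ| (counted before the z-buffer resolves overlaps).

T0:
  2·area = 18  (B↔C swapped to make it positive)
  edge (4, 13)→(2, 0): d=(-2,-13) inclusive
  edge (2, 0)→(4, 4): d=(2,4) inclusive
  edge (4, 4)→(4, 13): d=(0,9) inclusive
    (1,1)@(3, 3): e=[7,2,9] → #
    (2,1)@(5, 3): e=[33,-6,-9] → ·
    (1,2)@(3, 5): e=[3,6,9] → #
    (2,2)@(5, 5): e=[29,-2,-9] → ·
    (1,3)@(3, 7): e=[-1,10,9] → ·
  covered (2 px):
    · · · · · · ·
    · # · · · · ·
    · # · · · · ·
    · · · · · · ·
    · · · · · · ·
    · · · · · · ·
    · · · · · · ·
    · · · · · · ·
    · · · · · · ·
    · · · · · · ·
T1:
  2·area = 20  (B↔C swapped to make it positive)
  edge (4, 10)→(8, 12): d=(4,2) inclusive
  edge (8, 12)→(2, 14): d=(-6,2) inclusive
  edge (2, 14)→(4, 10): d=(2,-4) inclusive
    (2,5)@(5, 11): e=[2,12,6] → #
    (3,5)@(7, 11): e=[-2,8,14] → ·
    (5,5)@(11, 11): e=[-10,0,30] → ·  [on edge]
    (1,6)@(3, 13): e=[14,4,2] → #
    (2,6)@(5, 13): e=[10,0,10] → #  [on edge]
    (3,6)@(7, 13): e=[6,-4,18] → ·
    (1,7)@(3, 15): e=[22,-8,6] → ·
    (2,7)@(5, 15): e=[18,-12,14] → ·
  covered (3 px):
    · · · · · · ·
    · · · · · · ·
    · · · · · · ·
    · · · · · · ·
    · · · · · · ·
    · · # · · · ·
    · # # · · · ·
    · · · · · · ·
    · · · · · · ·
    · · · · · · ·
T2:
  2·area = 48  (B↔C swapped to make it positive)
  edge (2, 18)→(2, 12): d=(0,-6) inclusive
  edge (2, 12)→(10, 14): d=(8,2) inclusive
  edge (10, 14)→(2, 18): d=(-8,4) inclusive
    (1,6)@(3, 13): e=[6,6,36] → #
    (2,6)@(5, 13): e=[18,2,28] → #
    (3,6)@(7, 13): e=[30,-2,20] → ·
    (1,7)@(3, 15): e=[6,22,20] → #
    (3,7)@(7, 15): e=[30,14,4] → #
    (4,7)@(9, 15): e=[42,10,-4] → ·
    (1,8)@(3, 17): e=[6,38,4] → #
    (2,8)@(5, 17): e=[18,34,-4] → ·
    (3,8)@(7, 17): e=[30,30,-12] → ·
    (1,9)@(3, 19): e=[6,54,-12] → ·
  covered (6 px):
    · · · · · · ·
    · · · · · · ·
    · · · · · · ·
    · · · · · · ·
    · · · · · · ·
    · · · · · · ·
    · # # · · · ·
    · # # # · · ·
    · # · · · · ·
    · · · · · · ·
T3:
  2·area = 24
  edge (0, 4)→(4, 8): d=(4,4) inclusive
  edge (4, 8)→(6, 16): d=(2,8) inclusive
  edge (6, 16)→(0, 4): d=(-6,-12) inclusive
    (0,2)@(1, 5): e=[0,18,6] → #  [on edge]
    (1,2)@(3, 5): e=[-8,2,30] → ·
    (0,3)@(1, 7): e=[8,22,-6] → ·
    (1,3)@(3, 7): e=[0,6,18] → #  [on edge]
    (2,3)@(5, 7): e=[-8,-10,42] → ·
    (1,4)@(3, 9): e=[8,10,6] → #
    (2,4)@(5, 9): e=[0,-6,30] → ·  [on edge]
    (1,5)@(3, 11): e=[16,14,-6] → ·
    (3,5)@(7, 11): e=[0,-18,42] → ·  [on edge]
    (2,6)@(5, 13): e=[16,2,6] → #
    (3,6)@(7, 13): e=[8,-14,30] → ·
    (4,6)@(9, 13): e=[0,-30,54] → ·  [on edge]
    (5,7)@(11, 15): e=[0,-42,66] → ·  [on edge]
    (6,8)@(13, 17): e=[0,-54,78] → ·  [on edge]
  covered (4 px):
    · · · · · · ·
    · · · · · · ·
    # · · · · · ·
    · # · · · · ·
    · # · · · · ·
    · · · · · · ·
    · · # · · · ·
    · · · · · · ·
    · · · · · · ·
    · · · · · · ·
T4:
  2·area = 80  (B↔C swapped to make it positive)
  edge (1, 13)→(2, 6): d=(1,-7) inclusive
  edge (2, 6)→(14, 2): d=(12,-4) inclusive
  edge (14, 2)→(1, 13): d=(-13,11) inclusive
    (5,1)@(11, 3): e=[60,0,20] → #  [on edge]
    (6,1)@(13, 3): e=[74,8,-2] → ·
    (2,2)@(5, 5): e=[20,0,60] → #  [on edge]
    (3,2)@(7, 5): e=[34,8,38] → #
    (4,2)@(9, 5): e=[48,16,16] → #
    (5,2)@(11, 5): e=[62,24,-6] → ·
    (1,3)@(3, 7): e=[8,16,56] → #
    (4,3)@(9, 7): e=[50,40,-10] → ·
    (1,4)@(3, 9): e=[10,40,30] → #
    (3,4)@(7, 9): e=[38,56,-14] → ·
    (1,5)@(3, 11): e=[12,64,4] → #
    (2,5)@(5, 11): e=[26,72,-18] → ·
    (0,6)@(1, 13): e=[0,80,0] → #  [on edge]
  covered (11 px):
    · · · · · · ·
    · · · · · # ·
    · · # # # · ·
    · # # # · · ·
    · # # · · · ·
    · # · · · · ·
    # · · · · · ·
    · · · · · · ·
    · · · · · · ·
    · · · · · · ·

Result: 26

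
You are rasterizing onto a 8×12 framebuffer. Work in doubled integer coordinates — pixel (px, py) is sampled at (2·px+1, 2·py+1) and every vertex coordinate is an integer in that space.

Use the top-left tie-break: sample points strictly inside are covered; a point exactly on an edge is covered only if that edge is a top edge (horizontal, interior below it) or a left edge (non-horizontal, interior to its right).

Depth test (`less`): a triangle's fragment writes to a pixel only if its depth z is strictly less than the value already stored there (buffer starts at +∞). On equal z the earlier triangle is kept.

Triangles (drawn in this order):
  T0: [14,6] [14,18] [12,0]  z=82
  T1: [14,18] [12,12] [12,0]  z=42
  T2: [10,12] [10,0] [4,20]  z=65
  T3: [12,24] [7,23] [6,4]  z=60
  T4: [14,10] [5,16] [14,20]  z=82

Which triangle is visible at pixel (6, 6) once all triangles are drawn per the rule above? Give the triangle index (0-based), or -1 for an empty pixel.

T0:
  2·area = 24
  edge (14, 6)→(14, 18): d=(0,12) right/bottom  bias=-1
  edge (14, 18)→(12, 0): d=(-2,-18) top-left  bias=+0
  edge (12, 0)→(14, 6): d=(2,6) right/bottom  bias=-1
    (6,1)@(13, 3): e=[12,12,0] → ·  [on edge]
    (6,2)@(13, 5): e=[12,8,4] → #
    (7,2)@(15, 5): e=[-12,44,-8] → ·
    (6,3)@(13, 7): e=[12,4,8] → #
    (7,3)@(15, 7): e=[-12,40,-4] → ·
    (6,4)@(13, 9): e=[12,0,12] → #  [on edge]
    (7,4)@(15, 9): e=[-12,36,0] → ·  [on edge]
    (6,5)@(13, 11): e=[12,-4,16] → ·
  covered (3 px):
    · · · · · · · ·
    · · · · · · · ·
    · · · · · · # ·
    · · · · · · # ·
    · · · · · · # ·
    · · · · · · · ·
    · · · · · · · ·
    · · · · · · · ·
    · · · · · · · ·
    · · · · · · · ·
    · · · · · · · ·
    · · · · · · · ·
T1:
  2·area = 24
  edge (14, 18)→(12, 12): d=(-2,-6) top-left  bias=+0
  edge (12, 12)→(12, 0): d=(0,-12) top-left  bias=+0
  edge (12, 0)→(14, 18): d=(2,18) right/bottom  bias=-1
    (4,1)@(9, 3): e=[0,-36,60] → ·  [on edge]
    (5,4)@(11, 9): e=[0,-12,36] → ·  [on edge]
    (6,4)@(13, 9): e=[12,12,0] → ·  [on edge]
    (6,5)@(13, 11): e=[8,12,4] → #
    (7,5)@(15, 11): e=[20,36,-32] → ·
    (6,6)@(13, 13): e=[4,12,8] → #
    (7,6)@(15, 13): e=[16,36,-28] → ·
    (6,7)@(13, 15): e=[0,12,12] → #  [on edge]
    (7,7)@(15, 15): e=[12,36,-24] → ·
    (6,8)@(13, 17): e=[-4,12,16] → ·
    (7,10)@(15, 21): e=[0,36,-12] → ·  [on edge]
  covered (3 px):
    · · · · · · · ·
    · · · · · · · ·
    · · · · · · · ·
    · · · · · · · ·
    · · · · · · · ·
    · · · · · · # ·
    · · · · · · # ·
    · · · · · · # ·
    · · · · · · · ·
    · · · · · · · ·
    · · · · · · · ·
    · · · · · · · ·
T2:
  2·area = 72  (B↔C swapped to make it positive)
  edge (10, 12)→(4, 20): d=(-6,8) right/bottom  bias=-1
  edge (4, 20)→(10, 0): d=(6,-20) top-left  bias=+0
  edge (10, 0)→(10, 12): d=(0,12) right/bottom  bias=-1
    (4,2)@(9, 5): e=[50,10,12] → #
    (5,2)@(11, 5): e=[34,50,-12] → ·
    (4,3)@(9, 7): e=[38,22,12] → #
    (5,3)@(11, 7): e=[22,62,-12] → ·
    (4,4)@(9, 9): e=[26,34,12] → #
    (5,4)@(11, 9): e=[10,74,-12] → ·
    (3,5)@(7, 11): e=[30,6,36] → #
    (5,5)@(11, 11): e=[-2,86,-12] → ·
    (3,6)@(7, 13): e=[18,18,36] → #
    (5,6)@(11, 13): e=[-14,98,-12] → ·
    (3,7)@(7, 15): e=[6,30,36] → #
    (4,7)@(9, 15): e=[-10,70,12] → ·
  covered (9 px):
    · · · · · · · ·
    · · · · · · · ·
    · · · · # · · ·
    · · · · # · · ·
    · · · · # · · ·
    · · · # # · · ·
    · · · # # · · ·
    · · · # · · · ·
    · · # · · · · ·
    · · · · · · · ·
    · · · · · · · ·
    · · · · · · · ·
T3:
  2·area = 94
  edge (12, 24)→(7, 23): d=(-5,-1) top-left  bias=+0
  edge (7, 23)→(6, 4): d=(-1,-19) top-left  bias=+0
  edge (6, 4)→(12, 24): d=(6,20) right/bottom  bias=-1
    (3,4)@(7, 9): e=[70,14,10] → #
    (4,4)@(9, 9): e=[72,52,-30] → ·
    (3,5)@(7, 11): e=[60,12,22] → #
    (4,5)@(9, 11): e=[62,50,-18] → ·
    (3,6)@(7, 13): e=[50,10,34] → #
    (4,6)@(9, 13): e=[52,48,-6] → ·
    (3,7)@(7, 15): e=[40,8,46] → #
    (4,7)@(9, 15): e=[42,46,6] → #
    (5,7)@(11, 15): e=[44,84,-34] → ·
    (3,8)@(7, 17): e=[30,6,58] → #
    (5,8)@(11, 17): e=[34,82,-22] → ·
    (3,9)@(7, 19): e=[20,4,70] → #
    (3,11)@(7, 23): e=[0,0,94] → #  [on edge]
  covered (15 px):
    · · · · · · · ·
    · · · · · · · ·
    · · · · · · · ·
    · · · · · · · ·
    · · · # · · · ·
    · · · # · · · ·
    · · · # · · · ·
    · · · # # · · ·
    · · · # # · · ·
    · · · # # · · ·
    · · · # # # · ·
    · · · # # # · ·
T4:
  2·area = 90  (B↔C swapped to make it positive)
  edge (14, 10)→(14, 20): d=(0,10) right/bottom  bias=-1
  edge (14, 20)→(5, 16): d=(-9,-4) top-left  bias=+0
  edge (5, 16)→(14, 10): d=(9,-6) top-left  bias=+0
    (6,5)@(13, 11): e=[10,77,3] → #
    (7,5)@(15, 11): e=[-10,85,15] → ·
    (5,6)@(11, 13): e=[30,51,9] → #
    (7,6)@(15, 13): e=[-10,67,33] → ·
    (3,7)@(7, 15): e=[70,17,3] → #
    (4,7)@(9, 15): e=[50,25,15] → #
    (7,7)@(15, 15): e=[-10,49,51] → ·
    (3,8)@(7, 17): e=[70,-1,21] → ·
    (4,8)@(9, 17): e=[50,7,33] → #
    (7,8)@(15, 17): e=[-10,31,69] → ·
    (4,9)@(9, 19): e=[50,-11,51] → ·
    (5,9)@(11, 19): e=[30,-3,63] → ·
  covered (11 px):
    · · · · · · · ·
    · · · · · · · ·
    · · · · · · · ·
    · · · · · · · ·
    · · · · · · · ·
    · · · · · · # ·
    · · · · · # # ·
    · · · # # # # ·
    · · · · # # # ·
    · · · · · · # ·
    · · · · · · · ·
    · · · · · · · ·

Z-buffer (winner per pixel, '.' = empty):
  . . . . . . . .
  . . . . . . . .
  . . . . 2 . 0 .
  . . . . 2 . 0 .
  . . . 3 2 . 0 .
  . . . 3 2 . 1 .
  . . . 3 2 4 1 .
  . . . 3 3 4 1 .
  . . 2 3 3 4 4 .
  . . . 3 3 . 4 .
  . . . 3 3 3 . .
  . . . 3 3 3 . .

Result: 1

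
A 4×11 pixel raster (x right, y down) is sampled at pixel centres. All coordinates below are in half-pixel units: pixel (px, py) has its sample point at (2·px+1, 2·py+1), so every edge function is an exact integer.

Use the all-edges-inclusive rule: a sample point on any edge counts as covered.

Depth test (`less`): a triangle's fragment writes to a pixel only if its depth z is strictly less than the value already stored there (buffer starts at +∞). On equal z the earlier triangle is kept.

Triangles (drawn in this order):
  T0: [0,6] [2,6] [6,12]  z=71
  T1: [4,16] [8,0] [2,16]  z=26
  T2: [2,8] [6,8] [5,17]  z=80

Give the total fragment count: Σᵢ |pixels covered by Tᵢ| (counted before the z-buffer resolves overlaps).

T0:
  2·area = 12
  edge (0, 6)→(2, 6): d=(2,0) inclusive
  edge (2, 6)→(6, 12): d=(4,6) inclusive
  edge (6, 12)→(0, 6): d=(-6,-6) inclusive
    (0,3)@(1, 7): e=[2,10,0] → █  [on edge]
    (1,3)@(3, 7): e=[2,-2,12] → ·
    (0,4)@(1, 9): e=[6,18,-12] → ·
    (1,4)@(3, 9): e=[6,6,0] → █  [on edge]
    (2,4)@(5, 9): e=[6,-6,12] → ·
    (1,5)@(3, 11): e=[10,14,-12] → ·
    (2,5)@(5, 11): e=[10,2,0] → █  [on edge]
    (3,5)@(7, 11): e=[10,-10,12] → ·
    (2,6)@(5, 13): e=[14,10,-12] → ·
    (3,6)@(7, 13): e=[14,-2,0] → ·  [on edge]
  covered (3 px):
    · · · ·
    · · · ·
    · · · ·
    █ · · ·
    · █ · ·
    · · █ ·
    · · · ·
    · · · ·
    · · · ·
    · · · ·
    · · · ·
T1:
  2·area = 32  (B↔C swapped to make it positive)
  edge (4, 16)→(2, 16): d=(-2,0) inclusive
  edge (2, 16)→(8, 0): d=(6,-16) inclusive
  edge (8, 0)→(4, 16): d=(-4,16) inclusive
    (3,1)@(7, 3): e=[26,2,4] → █
    (3,2)@(7, 5): e=[22,14,-4] → ·
    (2,4)@(5, 9): e=[14,6,12] → █
    (3,4)@(7, 9): e=[14,38,-20] → ·
    (2,5)@(5, 11): e=[10,18,4] → █
    (3,5)@(7, 11): e=[10,50,-28] → ·
    (2,6)@(5, 13): e=[6,30,-4] → ·
    (1,7)@(3, 15): e=[2,10,20] → █
    (2,7)@(5, 15): e=[2,42,-12] → ·
    (1,8)@(3, 17): e=[-2,22,12] → ·
  covered (4 px):
    · · · ·
    · · · █
    · · · ·
    · · · ·
    · · █ ·
    · · █ ·
    · · · ·
    · █ · ·
    · · · ·
    · · · ·
    · · · ·
T2:
  2·area = 36
  edge (2, 8)→(6, 8): d=(4,0) inclusive
  edge (6, 8)→(5, 17): d=(-1,9) inclusive
  edge (5, 17)→(2, 8): d=(-3,-9) inclusive
    (0,2)@(1, 5): e=[-12,48,0] → ·  [on edge]
    (1,4)@(3, 9): e=[4,26,6] → █
    (2,4)@(5, 9): e=[4,8,24] → █
    (3,4)@(7, 9): e=[4,-10,42] → ·
    (1,5)@(3, 11): e=[12,24,0] → █  [on edge]
    (3,5)@(7, 11): e=[12,-12,36] → ·
    (1,6)@(3, 13): e=[20,22,-6] → ·
    (2,6)@(5, 13): e=[20,4,12] → █
    (3,6)@(7, 13): e=[20,-14,30] → ·
    (2,7)@(5, 15): e=[28,2,6] → █
    (3,7)@(7, 15): e=[28,-16,24] → ·
    (2,8)@(5, 17): e=[36,0,0] → █  [on edge]
  covered (7 px):
    · · · ·
    · · · ·
    · · · ·
    · · · ·
    · █ █ ·
    · █ █ ·
    · · █ ·
    · · █ ·
    · · █ ·
    · · · ·
    · · · ·

Answer: 14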